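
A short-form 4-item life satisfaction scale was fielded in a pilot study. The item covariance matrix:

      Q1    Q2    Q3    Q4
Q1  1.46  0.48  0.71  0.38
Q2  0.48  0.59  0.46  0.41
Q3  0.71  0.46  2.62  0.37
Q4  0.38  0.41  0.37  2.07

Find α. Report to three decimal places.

Σσᵢ² = 1.46 + 0.59 + 2.62 + 2.07 = 6.74
Sum of the distinct covariances = 2.81
σ²_total = 6.74 + 2 × 2.81 = 12.36
α = (k/(k−1))·(1 − Σσᵢ²/σ²_total) = (4/3)·(1 − 6.74/12.36) = 0.606

α = 0.606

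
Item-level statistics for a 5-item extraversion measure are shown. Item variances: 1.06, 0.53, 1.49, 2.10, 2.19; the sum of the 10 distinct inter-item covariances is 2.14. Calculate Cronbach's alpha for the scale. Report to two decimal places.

Σσᵢ² = 1.06 + 0.53 + 1.49 + 2.10 + 2.19 = 7.37
Sum of distinct covariances = 2.14
Var(T) = Σσᵢ² + 2·Σcov = 7.37 + 2 × 2.14 = 11.65
α = (5/4)·(1 − 7.37/11.65) = 0.46

α = 0.46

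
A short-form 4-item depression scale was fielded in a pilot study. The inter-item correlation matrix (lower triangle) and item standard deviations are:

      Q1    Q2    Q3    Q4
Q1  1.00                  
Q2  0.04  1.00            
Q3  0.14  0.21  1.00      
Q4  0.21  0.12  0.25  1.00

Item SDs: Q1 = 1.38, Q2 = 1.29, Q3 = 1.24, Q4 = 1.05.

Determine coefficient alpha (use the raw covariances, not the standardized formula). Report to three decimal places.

Σσ²ᵢ = 1.38² + 1.29² + 1.24² + 1.05² = 6.2086
Covariances σ_ij = r_ij · s_i · s_j:
  σ(Q1,Q2) = 0.04 × 1.38 × 1.29 = 0.0712
  σ(Q1,Q3) = 0.14 × 1.38 × 1.24 = 0.2396
  σ(Q1,Q4) = 0.21 × 1.38 × 1.05 = 0.3043
  σ(Q2,Q3) = 0.21 × 1.29 × 1.24 = 0.3359
  σ(Q2,Q4) = 0.12 × 1.29 × 1.05 = 0.1625
  σ(Q3,Q4) = 0.25 × 1.24 × 1.05 = 0.3255
σ²_T = Σσ²ᵢ + 2·Σσ_ij = 6.2086 + 2 × 1.4390 = 9.0866
α = (4/3)·(1 − 6.2086/9.0866) = 0.422

α = 0.422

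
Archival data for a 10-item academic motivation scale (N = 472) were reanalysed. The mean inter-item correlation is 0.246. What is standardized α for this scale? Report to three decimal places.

standardized α = 0.765

Standardized α = k·r̄ / (1 + (k−1)·r̄) = 10 × 0.246 / (1 + 9 × 0.246)
  = 2.4600 / 3.2140 = 0.765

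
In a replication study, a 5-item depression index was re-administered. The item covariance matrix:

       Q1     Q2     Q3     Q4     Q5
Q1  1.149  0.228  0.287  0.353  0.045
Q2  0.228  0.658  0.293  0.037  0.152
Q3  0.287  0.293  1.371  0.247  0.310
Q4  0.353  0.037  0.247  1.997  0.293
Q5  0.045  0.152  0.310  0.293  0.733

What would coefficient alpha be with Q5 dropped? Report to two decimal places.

α = 0.48

Remaining items: Q1, Q2, Q3, Q4 (k = 4).
Σσ²ᵢ = 1.149 + 0.658 + 1.371 + 1.997 = 5.175
σ²_T = 5.175 + 2 × 1.445 = 8.065
α (item deleted) = (4/3)·(1 − 5.175/8.065) = 0.48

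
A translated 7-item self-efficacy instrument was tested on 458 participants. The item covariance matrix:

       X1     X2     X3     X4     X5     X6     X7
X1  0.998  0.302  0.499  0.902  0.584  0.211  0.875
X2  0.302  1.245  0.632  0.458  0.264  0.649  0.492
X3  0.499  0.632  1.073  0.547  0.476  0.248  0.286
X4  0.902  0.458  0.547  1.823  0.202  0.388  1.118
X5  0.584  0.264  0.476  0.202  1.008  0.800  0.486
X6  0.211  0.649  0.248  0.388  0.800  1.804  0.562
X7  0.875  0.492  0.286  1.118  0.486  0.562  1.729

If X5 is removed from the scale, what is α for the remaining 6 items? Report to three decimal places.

Remaining items: X1, X2, X3, X4, X6, X7 (k = 6).
ΣVar(i) = 0.998 + 1.245 + 1.073 + 1.823 + 1.804 + 1.729 = 8.672
σ²_total = 8.672 + 2 × 8.169 = 25.010
α (item deleted) = (6/5)·(1 − 8.672/25.010) = 0.784

α = 0.784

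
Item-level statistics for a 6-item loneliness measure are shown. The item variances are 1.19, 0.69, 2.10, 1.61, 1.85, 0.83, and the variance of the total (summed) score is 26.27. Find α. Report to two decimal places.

sum of item variances = 1.19 + 0.69 + 2.10 + 1.61 + 1.85 + 0.83 = 8.27
α = (k/(k−1))·(1 − sum of item variances/Var(T)) = (6/5)·(1 − 8.27/26.27) = 0.82

α = 0.82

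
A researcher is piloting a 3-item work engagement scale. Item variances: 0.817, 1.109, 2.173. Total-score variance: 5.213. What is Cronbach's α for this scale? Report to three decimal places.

Cronbach's α = 0.321

Σσ²ᵢ = 0.817 + 1.109 + 2.173 = 4.099
α = (k/(k−1))·(1 − Σσ²ᵢ/σ²_total) = (3/2)·(1 − 4.099/5.213) = 0.321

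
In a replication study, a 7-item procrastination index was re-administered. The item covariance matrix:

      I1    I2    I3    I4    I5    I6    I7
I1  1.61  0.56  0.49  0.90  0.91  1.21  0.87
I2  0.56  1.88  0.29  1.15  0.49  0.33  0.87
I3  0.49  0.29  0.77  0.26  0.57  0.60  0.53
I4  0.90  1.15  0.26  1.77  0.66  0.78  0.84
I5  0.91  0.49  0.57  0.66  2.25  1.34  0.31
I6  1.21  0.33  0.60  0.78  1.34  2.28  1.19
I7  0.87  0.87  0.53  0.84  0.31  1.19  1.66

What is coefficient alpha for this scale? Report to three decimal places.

coefficient alpha = 0.831

ΣVar(i) = 1.61 + 1.88 + 0.77 + 1.77 + 2.25 + 2.28 + 1.66 = 12.22
Σ_{i<j} σ_ij = 15.15
σ²_total = 12.22 + 2 × 15.15 = 42.52
α = (k/(k−1))·(1 − ΣVar(i)/σ²_total) = (7/6)·(1 − 12.22/42.52) = 0.831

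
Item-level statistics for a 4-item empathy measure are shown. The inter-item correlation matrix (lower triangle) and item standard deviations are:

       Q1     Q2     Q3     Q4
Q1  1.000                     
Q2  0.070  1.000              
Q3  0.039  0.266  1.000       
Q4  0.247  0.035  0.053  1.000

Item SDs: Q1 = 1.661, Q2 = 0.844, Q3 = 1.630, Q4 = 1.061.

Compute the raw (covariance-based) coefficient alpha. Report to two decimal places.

Σσ²ᵢ = 1.661² + 0.844² + 1.630² + 1.061² = 7.2539
Covariances σ_ij = r_ij · s_i · s_j:
  σ(Q1,Q2) = 0.070 × 1.661 × 0.844 = 0.0981
  σ(Q1,Q3) = 0.039 × 1.661 × 1.630 = 0.1056
  σ(Q1,Q4) = 0.247 × 1.661 × 1.061 = 0.4353
  σ(Q2,Q3) = 0.266 × 0.844 × 1.630 = 0.3659
  σ(Q2,Q4) = 0.035 × 0.844 × 1.061 = 0.0313
  σ(Q3,Q4) = 0.053 × 1.630 × 1.061 = 0.0917
σ²_T = Σσ²ᵢ + 2·Σσ_ij = 7.2539 + 2 × 1.1279 = 9.5097
α = (4/3)·(1 − 7.2539/9.5097) = 0.32

coefficient alpha = 0.32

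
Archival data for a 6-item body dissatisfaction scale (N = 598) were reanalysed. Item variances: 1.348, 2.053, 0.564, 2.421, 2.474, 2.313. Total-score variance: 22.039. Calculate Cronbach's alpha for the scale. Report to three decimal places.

ΣVar(i) = 1.348 + 2.053 + 0.564 + 2.421 + 2.474 + 2.313 = 11.173
α = (k/(k−1))·(1 − ΣVar(i)/σ²_T) = (6/5)·(1 − 11.173/22.039) = 0.592

Cronbach's alpha = 0.592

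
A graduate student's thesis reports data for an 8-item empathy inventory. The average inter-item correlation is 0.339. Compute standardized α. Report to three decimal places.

Standardized α = k·r̄ / (1 + (k−1)·r̄) = 8 × 0.339 / (1 + 7 × 0.339)
  = 2.7120 / 3.3730 = 0.804

standardized α = 0.804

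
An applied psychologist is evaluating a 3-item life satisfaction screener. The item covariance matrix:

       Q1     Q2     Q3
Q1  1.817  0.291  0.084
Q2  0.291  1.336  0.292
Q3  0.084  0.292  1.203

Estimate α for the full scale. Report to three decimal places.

α = 0.352

Σσ²ᵢ = 1.817 + 1.336 + 1.203 = 4.356
Sum of the distinct covariances = 0.667
σ²_T = 4.356 + 2 × 0.667 = 5.690
α = (k/(k−1))·(1 − Σσ²ᵢ/σ²_T) = (3/2)·(1 − 4.356/5.690) = 0.352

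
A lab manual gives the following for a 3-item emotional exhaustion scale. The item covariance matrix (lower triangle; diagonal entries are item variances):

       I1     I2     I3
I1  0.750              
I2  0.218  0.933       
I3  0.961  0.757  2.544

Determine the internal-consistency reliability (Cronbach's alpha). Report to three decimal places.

α = 0.717

ΣVar(i) = 0.750 + 0.933 + 2.544 = 4.227
Σ_{i<j} σ_ij = 1.936
σ²_T = 4.227 + 2 × 1.936 = 8.099
α = (k/(k−1))·(1 − ΣVar(i)/σ²_T) = (3/2)·(1 − 4.227/8.099) = 0.717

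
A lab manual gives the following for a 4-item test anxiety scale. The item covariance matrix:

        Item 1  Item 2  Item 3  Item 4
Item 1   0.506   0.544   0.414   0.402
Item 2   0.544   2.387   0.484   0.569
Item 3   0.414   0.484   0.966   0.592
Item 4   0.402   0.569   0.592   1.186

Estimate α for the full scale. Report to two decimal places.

α = 0.72

Σσ²ᵢ = 0.506 + 2.387 + 0.966 + 1.186 = 5.045
Sum of the distinct covariances = 3.005
σ²_T = 5.045 + 2 × 3.005 = 11.055
α = (k/(k−1))·(1 − Σσ²ᵢ/σ²_T) = (4/3)·(1 − 5.045/11.055) = 0.72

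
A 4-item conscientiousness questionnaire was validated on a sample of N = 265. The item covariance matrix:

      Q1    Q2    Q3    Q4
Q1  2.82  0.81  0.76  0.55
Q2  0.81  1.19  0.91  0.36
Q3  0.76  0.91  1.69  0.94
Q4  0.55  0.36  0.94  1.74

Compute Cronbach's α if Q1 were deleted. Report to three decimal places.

Remaining items: Q2, Q3, Q4 (k = 3).
sum of item variances = 1.19 + 1.69 + 1.74 = 4.62
σ²_total = 4.62 + 2 × 2.21 = 9.04
α (item deleted) = (3/2)·(1 − 4.62/9.04) = 0.733

α = 0.733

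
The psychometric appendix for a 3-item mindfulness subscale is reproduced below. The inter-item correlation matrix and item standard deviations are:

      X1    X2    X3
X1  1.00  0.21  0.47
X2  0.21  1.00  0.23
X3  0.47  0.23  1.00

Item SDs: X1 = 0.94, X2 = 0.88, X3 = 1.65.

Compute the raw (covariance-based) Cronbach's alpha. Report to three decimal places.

Σσ²ᵢ = 0.94² + 0.88² + 1.65² = 4.3805
Covariances σ_ij = r_ij · s_i · s_j:
  σ(X1,X2) = 0.21 × 0.94 × 0.88 = 0.1737
  σ(X1,X3) = 0.47 × 0.94 × 1.65 = 0.7290
  σ(X2,X3) = 0.23 × 0.88 × 1.65 = 0.3340
σ²_T = Σσ²ᵢ + 2·Σσ_ij = 4.3805 + 2 × 1.2367 = 6.8539
α = (3/2)·(1 − 4.3805/6.8539) = 0.541

Cronbach's alpha = 0.541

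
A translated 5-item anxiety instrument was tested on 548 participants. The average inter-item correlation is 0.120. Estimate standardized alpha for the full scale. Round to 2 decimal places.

standardized alpha = 0.41

Standardized α = k·r̄ / (1 + (k−1)·r̄) = 5 × 0.120 / (1 + 4 × 0.120)
  = 0.6000 / 1.4800 = 0.41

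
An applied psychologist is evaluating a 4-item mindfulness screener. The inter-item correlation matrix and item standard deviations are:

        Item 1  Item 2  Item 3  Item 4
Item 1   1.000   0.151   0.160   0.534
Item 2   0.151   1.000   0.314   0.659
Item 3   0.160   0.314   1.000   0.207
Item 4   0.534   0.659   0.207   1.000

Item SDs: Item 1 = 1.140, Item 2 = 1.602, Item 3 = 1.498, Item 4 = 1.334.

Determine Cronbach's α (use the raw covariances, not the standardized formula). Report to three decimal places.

Σσ²ᵢ = 1.140² + 1.602² + 1.498² + 1.334² = 7.8896
Covariances σ_ij = r_ij · s_i · s_j:
  σ(Item 1,Item 2) = 0.151 × 1.140 × 1.602 = 0.2758
  σ(Item 1,Item 3) = 0.160 × 1.140 × 1.498 = 0.2732
  σ(Item 1,Item 4) = 0.534 × 1.140 × 1.334 = 0.8121
  σ(Item 2,Item 3) = 0.314 × 1.602 × 1.498 = 0.7535
  σ(Item 2,Item 4) = 0.659 × 1.602 × 1.334 = 1.4083
  σ(Item 3,Item 4) = 0.207 × 1.498 × 1.334 = 0.4137
σ²_T = Σσ²ᵢ + 2·Σσ_ij = 7.8896 + 2 × 3.9366 = 15.7628
α = (4/3)·(1 − 7.8896/15.7628) = 0.666

Cronbach's α = 0.666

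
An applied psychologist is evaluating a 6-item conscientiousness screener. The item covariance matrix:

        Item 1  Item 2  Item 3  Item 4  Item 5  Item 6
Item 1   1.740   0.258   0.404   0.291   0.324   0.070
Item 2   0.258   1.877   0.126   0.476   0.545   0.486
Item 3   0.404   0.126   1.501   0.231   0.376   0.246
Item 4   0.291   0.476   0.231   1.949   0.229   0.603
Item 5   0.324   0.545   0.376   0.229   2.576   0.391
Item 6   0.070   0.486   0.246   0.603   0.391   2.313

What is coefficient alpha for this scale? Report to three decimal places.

ΣVar(i) = 1.740 + 1.877 + 1.501 + 1.949 + 2.576 + 2.313 = 11.956
Σ_{i<j} σ_ij = 5.056
Var(T) = 11.956 + 2 × 5.056 = 22.068
α = (k/(k−1))·(1 − ΣVar(i)/Var(T)) = (6/5)·(1 − 11.956/22.068) = 0.550

α = 0.550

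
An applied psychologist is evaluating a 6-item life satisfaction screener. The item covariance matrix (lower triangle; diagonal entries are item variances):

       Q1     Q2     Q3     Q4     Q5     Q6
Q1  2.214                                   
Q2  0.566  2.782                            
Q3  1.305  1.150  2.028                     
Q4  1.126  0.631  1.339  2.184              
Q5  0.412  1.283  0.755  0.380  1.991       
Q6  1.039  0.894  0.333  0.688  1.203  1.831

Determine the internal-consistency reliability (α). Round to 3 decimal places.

Σσᵢ² = 2.214 + 2.782 + 2.028 + 2.184 + 1.991 + 1.831 = 13.030
Sum of the distinct covariances = 13.104
σ²_T = 13.030 + 2 × 13.104 = 39.238
α = (k/(k−1))·(1 − Σσᵢ²/σ²_T) = (6/5)·(1 − 13.030/39.238) = 0.802

α = 0.802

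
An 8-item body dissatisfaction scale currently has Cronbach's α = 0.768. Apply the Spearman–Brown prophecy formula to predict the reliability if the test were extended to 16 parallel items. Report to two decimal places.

predicted reliability = 0.87

Length factor m = 16/8 = 2.0000
α' = m·α / (1 + (m−1)·α)
   = 16/8 × 0.768 / (1 + (16/8 − 1) × 0.768)
   = 1.5360 / 1.7680 = 0.87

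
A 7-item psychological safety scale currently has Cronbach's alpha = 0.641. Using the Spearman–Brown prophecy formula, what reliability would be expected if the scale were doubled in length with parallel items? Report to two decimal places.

Length factor m = 2
α' = m·α / (1 + (m−1)·α)
   = 2 × 0.641 / (1 + (2 − 1) × 0.641)
   = 1.2820 / 1.6410 = 0.78

predicted reliability = 0.78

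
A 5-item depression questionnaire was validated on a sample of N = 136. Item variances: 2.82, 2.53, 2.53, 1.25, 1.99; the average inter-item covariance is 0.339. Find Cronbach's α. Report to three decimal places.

ΣVar(i) = 2.82 + 2.53 + 2.53 + 1.25 + 1.99 = 11.12
Sum of the 10 distinct covariances = 10 × 0.339 = 3.390
Var(T) = ΣVar(i) + 2·Σcov = 11.12 + 2 × 3.390 = 17.900
α = (5/4)·(1 − 11.12/17.900) = 0.473

α = 0.473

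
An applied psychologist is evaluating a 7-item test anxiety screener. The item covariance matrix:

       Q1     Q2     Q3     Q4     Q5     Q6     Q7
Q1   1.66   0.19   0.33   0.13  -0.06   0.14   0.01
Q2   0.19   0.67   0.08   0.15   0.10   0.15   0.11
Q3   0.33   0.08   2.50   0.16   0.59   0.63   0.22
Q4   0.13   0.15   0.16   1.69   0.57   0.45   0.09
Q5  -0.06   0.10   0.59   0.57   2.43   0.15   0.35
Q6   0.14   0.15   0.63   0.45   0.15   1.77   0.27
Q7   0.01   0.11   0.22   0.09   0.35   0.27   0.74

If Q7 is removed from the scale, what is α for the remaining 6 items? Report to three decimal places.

α = 0.495

Remaining items: Q1, Q2, Q3, Q4, Q5, Q6 (k = 6).
sum of item variances = 1.66 + 0.67 + 2.50 + 1.69 + 2.43 + 1.77 = 10.72
total variance = 10.72 + 2 × 3.76 = 18.24
α (item deleted) = (6/5)·(1 − 10.72/18.24) = 0.495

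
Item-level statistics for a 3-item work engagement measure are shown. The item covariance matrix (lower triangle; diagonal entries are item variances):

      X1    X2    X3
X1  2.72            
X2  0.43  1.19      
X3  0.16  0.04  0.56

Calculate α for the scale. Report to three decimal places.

Σσᵢ² = 2.72 + 1.19 + 0.56 = 4.47
Σ_{i<j} σ_ij = 0.63
total variance = 4.47 + 2 × 0.63 = 5.73
α = (k/(k−1))·(1 − Σσᵢ²/total variance) = (3/2)·(1 − 4.47/5.73) = 0.330

α = 0.330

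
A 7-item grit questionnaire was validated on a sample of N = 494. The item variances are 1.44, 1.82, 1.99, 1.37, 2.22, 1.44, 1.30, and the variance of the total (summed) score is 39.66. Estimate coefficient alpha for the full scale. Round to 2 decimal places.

coefficient alpha = 0.83

Σσᵢ² = 1.44 + 1.82 + 1.99 + 1.37 + 2.22 + 1.44 + 1.30 = 11.58
α = (k/(k−1))·(1 − Σσᵢ²/σ²_T) = (7/6)·(1 − 11.58/39.66) = 0.83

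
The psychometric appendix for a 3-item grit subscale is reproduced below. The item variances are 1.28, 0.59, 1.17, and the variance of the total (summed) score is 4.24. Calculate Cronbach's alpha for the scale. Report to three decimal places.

α = 0.425

Σσ²ᵢ = 1.28 + 0.59 + 1.17 = 3.04
α = (k/(k−1))·(1 − Σσ²ᵢ/σ²_T) = (3/2)·(1 − 3.04/4.24) = 0.425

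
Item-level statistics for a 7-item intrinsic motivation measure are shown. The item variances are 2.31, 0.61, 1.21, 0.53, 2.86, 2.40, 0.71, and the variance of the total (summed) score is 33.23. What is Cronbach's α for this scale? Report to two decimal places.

sum of item variances = 2.31 + 0.61 + 1.21 + 0.53 + 2.86 + 2.40 + 0.71 = 10.63
α = (k/(k−1))·(1 − sum of item variances/total variance) = (7/6)·(1 − 10.63/33.23) = 0.79

Cronbach's α = 0.79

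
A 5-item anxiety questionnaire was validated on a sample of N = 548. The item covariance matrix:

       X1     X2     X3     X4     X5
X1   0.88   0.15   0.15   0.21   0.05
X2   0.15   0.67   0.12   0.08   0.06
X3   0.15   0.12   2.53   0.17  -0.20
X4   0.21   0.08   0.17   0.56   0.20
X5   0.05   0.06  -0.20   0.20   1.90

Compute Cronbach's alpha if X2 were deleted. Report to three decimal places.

α = 0.220

Remaining items: X1, X3, X4, X5 (k = 4).
Σσᵢ² = 0.88 + 2.53 + 0.56 + 1.90 = 5.87
total variance = 5.87 + 2 × 0.58 = 7.03
α (item deleted) = (4/3)·(1 − 5.87/7.03) = 0.220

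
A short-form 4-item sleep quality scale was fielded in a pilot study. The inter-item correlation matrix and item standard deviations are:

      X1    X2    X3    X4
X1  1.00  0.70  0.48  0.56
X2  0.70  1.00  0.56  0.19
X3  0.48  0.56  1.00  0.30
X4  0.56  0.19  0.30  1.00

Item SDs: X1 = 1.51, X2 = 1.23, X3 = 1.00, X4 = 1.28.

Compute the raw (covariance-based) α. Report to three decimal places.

Σσ²ᵢ = 1.51² + 1.23² + 1.00² + 1.28² = 6.4314
Covariances σ_ij = r_ij · s_i · s_j:
  σ(X1,X2) = 0.70 × 1.51 × 1.23 = 1.3001
  σ(X1,X3) = 0.48 × 1.51 × 1.00 = 0.7248
  σ(X1,X4) = 0.56 × 1.51 × 1.28 = 1.0824
  σ(X2,X3) = 0.56 × 1.23 × 1.00 = 0.6888
  σ(X2,X4) = 0.19 × 1.23 × 1.28 = 0.2991
  σ(X3,X4) = 0.30 × 1.00 × 1.28 = 0.3840
σ²_T = Σσ²ᵢ + 2·Σσ_ij = 6.4314 + 2 × 4.4792 = 15.3898
α = (4/3)·(1 − 6.4314/15.3898) = 0.776

α = 0.776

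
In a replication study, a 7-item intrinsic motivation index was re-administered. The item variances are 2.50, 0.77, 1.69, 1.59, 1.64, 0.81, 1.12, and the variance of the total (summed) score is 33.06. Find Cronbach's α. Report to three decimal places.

Σσ²ᵢ = 2.50 + 0.77 + 1.69 + 1.59 + 1.64 + 0.81 + 1.12 = 10.12
α = (k/(k−1))·(1 − Σσ²ᵢ/Var(T)) = (7/6)·(1 − 10.12/33.06) = 0.810

Cronbach's α = 0.810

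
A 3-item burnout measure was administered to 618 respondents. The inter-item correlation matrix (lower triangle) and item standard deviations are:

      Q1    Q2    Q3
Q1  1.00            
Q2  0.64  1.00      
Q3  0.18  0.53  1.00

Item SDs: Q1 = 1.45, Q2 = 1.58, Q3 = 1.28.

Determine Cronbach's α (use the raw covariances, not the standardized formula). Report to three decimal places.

Cronbach's α = 0.719

Σσ²ᵢ = 1.45² + 1.58² + 1.28² = 6.2373
Covariances σ_ij = r_ij · s_i · s_j:
  σ(Q1,Q2) = 0.64 × 1.45 × 1.58 = 1.4662
  σ(Q1,Q3) = 0.18 × 1.45 × 1.28 = 0.3341
  σ(Q2,Q3) = 0.53 × 1.58 × 1.28 = 1.0719
σ²_T = Σσ²ᵢ + 2·Σσ_ij = 6.2373 + 2 × 2.8722 = 11.9817
α = (3/2)·(1 − 6.2373/11.9817) = 0.719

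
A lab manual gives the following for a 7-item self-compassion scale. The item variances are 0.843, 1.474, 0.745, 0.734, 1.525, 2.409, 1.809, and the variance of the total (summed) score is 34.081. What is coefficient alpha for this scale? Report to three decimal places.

α = 0.840

Σσ²ᵢ = 0.843 + 1.474 + 0.745 + 0.734 + 1.525 + 2.409 + 1.809 = 9.539
α = (k/(k−1))·(1 − Σσ²ᵢ/σ²_T) = (7/6)·(1 − 9.539/34.081) = 0.840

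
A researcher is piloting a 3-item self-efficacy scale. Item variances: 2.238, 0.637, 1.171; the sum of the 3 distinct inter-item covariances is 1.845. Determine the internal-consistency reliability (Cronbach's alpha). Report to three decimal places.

Cronbach's alpha = 0.715

Σσᵢ² = 2.238 + 0.637 + 1.171 = 4.046
Sum of distinct covariances = 1.845
total variance = Σσᵢ² + 2·Σcov = 4.046 + 2 × 1.845 = 7.736
α = (3/2)·(1 − 4.046/7.736) = 0.715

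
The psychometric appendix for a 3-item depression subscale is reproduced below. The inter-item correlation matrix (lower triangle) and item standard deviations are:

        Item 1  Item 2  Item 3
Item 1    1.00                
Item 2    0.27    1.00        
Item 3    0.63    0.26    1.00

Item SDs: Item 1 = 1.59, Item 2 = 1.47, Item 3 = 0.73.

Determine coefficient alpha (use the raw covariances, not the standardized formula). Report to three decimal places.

Σσ²ᵢ = 1.59² + 1.47² + 0.73² = 5.2219
Covariances σ_ij = r_ij · s_i · s_j:
  σ(Item 1,Item 2) = 0.27 × 1.59 × 1.47 = 0.6311
  σ(Item 1,Item 3) = 0.63 × 1.59 × 0.73 = 0.7312
  σ(Item 2,Item 3) = 0.26 × 1.47 × 0.73 = 0.2790
σ²_T = Σσ²ᵢ + 2·Σσ_ij = 5.2219 + 2 × 1.6413 = 8.5045
α = (3/2)·(1 − 5.2219/8.5045) = 0.579

α = 0.579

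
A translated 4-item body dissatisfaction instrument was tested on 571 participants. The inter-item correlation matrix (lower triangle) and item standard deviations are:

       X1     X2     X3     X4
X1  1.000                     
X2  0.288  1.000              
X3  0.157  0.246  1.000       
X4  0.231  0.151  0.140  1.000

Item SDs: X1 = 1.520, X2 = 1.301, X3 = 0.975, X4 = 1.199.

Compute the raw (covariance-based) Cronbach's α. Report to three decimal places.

Cronbach's α = 0.503

Σσ²ᵢ = 1.520² + 1.301² + 0.975² + 1.199² = 6.3912
Covariances σ_ij = r_ij · s_i · s_j:
  σ(X1,X2) = 0.288 × 1.520 × 1.301 = 0.5695
  σ(X1,X3) = 0.157 × 1.520 × 0.975 = 0.2327
  σ(X1,X4) = 0.231 × 1.520 × 1.199 = 0.4210
  σ(X2,X3) = 0.246 × 1.301 × 0.975 = 0.3120
  σ(X2,X4) = 0.151 × 1.301 × 1.199 = 0.2355
  σ(X3,X4) = 0.140 × 0.975 × 1.199 = 0.1637
σ²_T = Σσ²ᵢ + 2·Σσ_ij = 6.3912 + 2 × 1.9344 = 10.2600
α = (4/3)·(1 − 6.3912/10.2600) = 0.503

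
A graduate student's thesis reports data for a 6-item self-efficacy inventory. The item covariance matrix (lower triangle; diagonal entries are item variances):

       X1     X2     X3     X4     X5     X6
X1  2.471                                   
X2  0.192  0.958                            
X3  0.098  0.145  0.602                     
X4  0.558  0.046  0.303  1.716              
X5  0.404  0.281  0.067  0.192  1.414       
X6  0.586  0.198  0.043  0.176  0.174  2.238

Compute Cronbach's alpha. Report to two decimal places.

Σσ²ᵢ = 2.471 + 0.958 + 0.602 + 1.716 + 1.414 + 2.238 = 9.399
Sum of off-diagonal covariances = 3.463
σ²_total = 9.399 + 2 × 3.463 = 16.325
α = (k/(k−1))·(1 − Σσ²ᵢ/σ²_total) = (6/5)·(1 − 9.399/16.325) = 0.51

α = 0.51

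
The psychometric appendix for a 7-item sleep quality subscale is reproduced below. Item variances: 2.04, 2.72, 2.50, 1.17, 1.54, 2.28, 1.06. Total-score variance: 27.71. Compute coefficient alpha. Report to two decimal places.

α = 0.61

ΣVar(i) = 2.04 + 2.72 + 2.50 + 1.17 + 1.54 + 2.28 + 1.06 = 13.31
α = (k/(k−1))·(1 − ΣVar(i)/Var(T)) = (7/6)·(1 − 13.31/27.71) = 0.61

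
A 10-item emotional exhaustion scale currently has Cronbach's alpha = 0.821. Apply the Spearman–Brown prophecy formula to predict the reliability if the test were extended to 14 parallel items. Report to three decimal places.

predicted reliability = 0.865

Length factor m = 14/10 = 1.4000
α' = m·α / (1 + (m−1)·α)
   = 14/10 × 0.821 / (1 + (14/10 − 1) × 0.821)
   = 1.1494 / 1.3284 = 0.865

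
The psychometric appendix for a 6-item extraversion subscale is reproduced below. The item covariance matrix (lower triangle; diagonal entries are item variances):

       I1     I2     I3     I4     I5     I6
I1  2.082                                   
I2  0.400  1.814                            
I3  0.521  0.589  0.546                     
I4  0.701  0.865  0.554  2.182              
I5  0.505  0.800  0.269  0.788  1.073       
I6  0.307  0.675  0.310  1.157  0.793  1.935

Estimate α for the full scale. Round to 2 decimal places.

α = 0.79

sum of item variances = 2.082 + 1.814 + 0.546 + 2.182 + 1.073 + 1.935 = 9.632
Sum of the distinct covariances = 9.234
total variance = 9.632 + 2 × 9.234 = 28.100
α = (k/(k−1))·(1 − sum of item variances/total variance) = (6/5)·(1 − 9.632/28.100) = 0.79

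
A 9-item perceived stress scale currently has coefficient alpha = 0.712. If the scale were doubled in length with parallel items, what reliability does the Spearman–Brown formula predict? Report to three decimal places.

Length factor m = 2
α' = m·α / (1 + (m−1)·α)
   = 2 × 0.712 / (1 + (2 − 1) × 0.712)
   = 1.4240 / 1.7120 = 0.832

predicted reliability = 0.832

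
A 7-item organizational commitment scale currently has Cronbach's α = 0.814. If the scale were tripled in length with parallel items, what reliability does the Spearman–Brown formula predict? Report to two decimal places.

Length factor m = 3
α' = m·α / (1 + (m−1)·α)
   = 3 × 0.814 / (1 + (3 − 1) × 0.814)
   = 2.4420 / 2.6280 = 0.93

predicted reliability = 0.93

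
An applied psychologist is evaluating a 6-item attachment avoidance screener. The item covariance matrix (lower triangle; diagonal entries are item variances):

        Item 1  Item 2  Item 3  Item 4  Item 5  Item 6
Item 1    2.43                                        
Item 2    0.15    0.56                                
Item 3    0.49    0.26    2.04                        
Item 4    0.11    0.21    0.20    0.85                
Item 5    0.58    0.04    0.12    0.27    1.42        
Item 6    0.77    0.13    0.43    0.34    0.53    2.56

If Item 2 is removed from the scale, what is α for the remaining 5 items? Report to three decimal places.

Remaining items: Item 1, Item 3, Item 4, Item 5, Item 6 (k = 5).
ΣVar(i) = 2.43 + 2.04 + 0.85 + 1.42 + 2.56 = 9.30
total variance = 9.30 + 2 × 3.84 = 16.98
α (item deleted) = (5/4)·(1 − 9.30/16.98) = 0.565

α = 0.565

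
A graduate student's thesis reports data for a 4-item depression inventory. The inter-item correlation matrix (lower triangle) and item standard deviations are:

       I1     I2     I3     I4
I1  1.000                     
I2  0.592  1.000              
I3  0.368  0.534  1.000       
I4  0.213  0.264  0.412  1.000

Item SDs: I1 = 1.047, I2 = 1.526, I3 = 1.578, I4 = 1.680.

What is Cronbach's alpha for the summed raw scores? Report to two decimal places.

Σσ²ᵢ = 1.047² + 1.526² + 1.578² + 1.680² = 8.7374
Covariances σ_ij = r_ij · s_i · s_j:
  σ(I1,I2) = 0.592 × 1.047 × 1.526 = 0.9459
  σ(I1,I3) = 0.368 × 1.047 × 1.578 = 0.6080
  σ(I1,I4) = 0.213 × 1.047 × 1.680 = 0.3747
  σ(I2,I3) = 0.534 × 1.526 × 1.578 = 1.2859
  σ(I2,I4) = 0.264 × 1.526 × 1.680 = 0.6768
  σ(I3,I4) = 0.412 × 1.578 × 1.680 = 1.0922
σ²_T = Σσ²ᵢ + 2·Σσ_ij = 8.7374 + 2 × 4.9835 = 18.7044
α = (4/3)·(1 − 8.7374/18.7044) = 0.71

Cronbach's alpha = 0.71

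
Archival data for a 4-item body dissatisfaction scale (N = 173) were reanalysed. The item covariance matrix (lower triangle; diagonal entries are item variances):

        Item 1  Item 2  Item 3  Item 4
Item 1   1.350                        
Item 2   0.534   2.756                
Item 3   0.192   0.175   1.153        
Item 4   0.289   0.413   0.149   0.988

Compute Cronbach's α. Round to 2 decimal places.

Σσ²ᵢ = 1.350 + 2.756 + 1.153 + 0.988 = 6.247
Sum of off-diagonal covariances = 1.752
Var(T) = 6.247 + 2 × 1.752 = 9.751
α = (k/(k−1))·(1 − Σσ²ᵢ/Var(T)) = (4/3)·(1 − 6.247/9.751) = 0.48

α = 0.48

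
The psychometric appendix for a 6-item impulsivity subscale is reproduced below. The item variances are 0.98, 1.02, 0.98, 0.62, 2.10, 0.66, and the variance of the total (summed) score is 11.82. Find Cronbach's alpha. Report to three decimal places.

Cronbach's alpha = 0.554

Σσᵢ² = 0.98 + 1.02 + 0.98 + 0.62 + 2.10 + 0.66 = 6.36
α = (k/(k−1))·(1 − Σσᵢ²/Var(T)) = (6/5)·(1 − 6.36/11.82) = 0.554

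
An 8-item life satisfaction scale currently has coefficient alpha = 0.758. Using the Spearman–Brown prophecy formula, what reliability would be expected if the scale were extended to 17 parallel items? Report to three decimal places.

Length factor m = 17/8 = 2.1250
α' = m·α / (1 + (m−1)·α)
   = 17/8 × 0.758 / (1 + (17/8 − 1) × 0.758)
   = 1.6107 / 1.8527 = 0.869

predicted reliability = 0.869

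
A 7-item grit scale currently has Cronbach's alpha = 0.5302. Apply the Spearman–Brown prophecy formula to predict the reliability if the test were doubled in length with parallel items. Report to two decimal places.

Length factor m = 2
α' = m·α / (1 + (m−1)·α)
   = 2 × 0.5302 / (1 + (2 − 1) × 0.5302)
   = 1.0604 / 1.5302 = 0.69

predicted reliability = 0.69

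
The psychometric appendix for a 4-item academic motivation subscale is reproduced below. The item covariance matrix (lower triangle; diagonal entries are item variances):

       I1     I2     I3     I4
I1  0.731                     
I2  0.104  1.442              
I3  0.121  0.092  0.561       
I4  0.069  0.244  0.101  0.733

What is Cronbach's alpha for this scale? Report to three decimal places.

Cronbach's alpha = 0.395

sum of item variances = 0.731 + 1.442 + 0.561 + 0.733 = 3.467
Sum of the distinct covariances = 0.731
σ²_total = 3.467 + 2 × 0.731 = 4.929
α = (k/(k−1))·(1 − sum of item variances/σ²_total) = (4/3)·(1 − 3.467/4.929) = 0.395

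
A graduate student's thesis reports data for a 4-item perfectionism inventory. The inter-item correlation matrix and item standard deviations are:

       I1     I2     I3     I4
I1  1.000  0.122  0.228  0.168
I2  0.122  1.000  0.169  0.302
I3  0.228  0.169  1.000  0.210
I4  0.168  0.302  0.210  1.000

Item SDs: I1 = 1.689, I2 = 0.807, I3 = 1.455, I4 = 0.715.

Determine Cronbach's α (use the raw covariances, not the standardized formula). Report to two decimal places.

Σσ²ᵢ = 1.689² + 0.807² + 1.455² + 0.715² = 6.1322
Covariances σ_ij = r_ij · s_i · s_j:
  σ(I1,I2) = 0.122 × 1.689 × 0.807 = 0.1663
  σ(I1,I3) = 0.228 × 1.689 × 1.455 = 0.5603
  σ(I1,I4) = 0.168 × 1.689 × 0.715 = 0.2029
  σ(I2,I3) = 0.169 × 0.807 × 1.455 = 0.1984
  σ(I2,I4) = 0.302 × 0.807 × 0.715 = 0.1743
  σ(I3,I4) = 0.210 × 1.455 × 0.715 = 0.2185
σ²_T = Σσ²ᵢ + 2·Σσ_ij = 6.1322 + 2 × 1.5207 = 9.1736
α = (4/3)·(1 − 6.1322/9.1736) = 0.44

Cronbach's α = 0.44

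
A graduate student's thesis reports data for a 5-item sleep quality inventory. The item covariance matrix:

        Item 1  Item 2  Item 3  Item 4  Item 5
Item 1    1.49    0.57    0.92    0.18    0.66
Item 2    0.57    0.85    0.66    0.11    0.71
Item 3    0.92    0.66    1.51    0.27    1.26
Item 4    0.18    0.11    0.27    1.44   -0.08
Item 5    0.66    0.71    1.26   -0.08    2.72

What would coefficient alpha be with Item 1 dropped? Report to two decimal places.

Remaining items: Item 2, Item 3, Item 4, Item 5 (k = 4).
Σσ²ᵢ = 0.85 + 1.51 + 1.44 + 2.72 = 6.52
total variance = 6.52 + 2 × 2.93 = 12.38
α (item deleted) = (4/3)·(1 − 6.52/12.38) = 0.63

coefficient alpha = 0.63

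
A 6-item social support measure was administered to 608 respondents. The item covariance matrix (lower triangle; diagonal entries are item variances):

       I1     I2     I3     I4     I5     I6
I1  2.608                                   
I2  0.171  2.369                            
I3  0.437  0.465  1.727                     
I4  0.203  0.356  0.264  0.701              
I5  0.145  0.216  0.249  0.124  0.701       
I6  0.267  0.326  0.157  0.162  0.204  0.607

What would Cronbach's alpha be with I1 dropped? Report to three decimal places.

Cronbach's alpha = 0.566

Remaining items: I2, I3, I4, I5, I6 (k = 5).
sum of item variances = 2.369 + 1.727 + 0.701 + 0.701 + 0.607 = 6.105
Var(T) = 6.105 + 2 × 2.523 = 11.151
α (item deleted) = (5/4)·(1 − 6.105/11.151) = 0.566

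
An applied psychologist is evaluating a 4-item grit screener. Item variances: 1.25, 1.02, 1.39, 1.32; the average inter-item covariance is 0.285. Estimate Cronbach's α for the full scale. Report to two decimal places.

Cronbach's α = 0.54

Σσᵢ² = 1.25 + 1.02 + 1.39 + 1.32 = 4.98
Sum of the 6 distinct covariances = 6 × 0.285 = 1.710
total variance = Σσᵢ² + 2·Σcov = 4.98 + 2 × 1.710 = 8.400
α = (4/3)·(1 − 4.98/8.400) = 0.54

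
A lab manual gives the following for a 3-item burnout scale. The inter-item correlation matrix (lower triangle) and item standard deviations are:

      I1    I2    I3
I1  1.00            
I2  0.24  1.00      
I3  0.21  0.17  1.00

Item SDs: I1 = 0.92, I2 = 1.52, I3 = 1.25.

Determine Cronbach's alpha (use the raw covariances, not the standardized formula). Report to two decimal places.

Cronbach's alpha = 0.41

Σσ²ᵢ = 0.92² + 1.52² + 1.25² = 4.7193
Covariances σ_ij = r_ij · s_i · s_j:
  σ(I1,I2) = 0.24 × 0.92 × 1.52 = 0.3356
  σ(I1,I3) = 0.21 × 0.92 × 1.25 = 0.2415
  σ(I2,I3) = 0.17 × 1.52 × 1.25 = 0.3230
σ²_T = Σσ²ᵢ + 2·Σσ_ij = 4.7193 + 2 × 0.9001 = 6.5195
α = (3/2)·(1 − 4.7193/6.5195) = 0.41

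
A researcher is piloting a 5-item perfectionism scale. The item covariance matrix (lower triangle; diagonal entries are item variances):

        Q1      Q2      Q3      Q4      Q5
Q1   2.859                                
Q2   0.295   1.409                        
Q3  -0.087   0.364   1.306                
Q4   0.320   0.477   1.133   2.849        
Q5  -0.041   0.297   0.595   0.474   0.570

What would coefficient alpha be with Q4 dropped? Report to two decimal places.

Remaining items: Q1, Q2, Q3, Q5 (k = 4).
sum of item variances = 2.859 + 1.409 + 1.306 + 0.570 = 6.144
σ²_total = 6.144 + 2 × 1.423 = 8.990
α (item deleted) = (4/3)·(1 − 6.144/8.990) = 0.42

coefficient alpha = 0.42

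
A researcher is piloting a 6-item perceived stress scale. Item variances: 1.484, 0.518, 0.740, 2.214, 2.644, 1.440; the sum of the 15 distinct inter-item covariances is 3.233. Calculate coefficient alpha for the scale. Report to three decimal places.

α = 0.500

Σσ²ᵢ = 1.484 + 0.518 + 0.740 + 2.214 + 2.644 + 1.440 = 9.040
Sum of distinct covariances = 3.233
total variance = Σσ²ᵢ + 2·Σcov = 9.040 + 2 × 3.233 = 15.506
α = (6/5)·(1 − 9.040/15.506) = 0.500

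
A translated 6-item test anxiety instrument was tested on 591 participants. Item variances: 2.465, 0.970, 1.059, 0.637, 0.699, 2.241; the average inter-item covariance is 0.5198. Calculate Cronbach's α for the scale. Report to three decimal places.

α = 0.791

ΣVar(i) = 2.465 + 0.970 + 1.059 + 0.637 + 0.699 + 2.241 = 8.071
Sum of the 15 distinct covariances = 15 × 0.5198 = 7.7970
total variance = ΣVar(i) + 2·Σcov = 8.071 + 2 × 7.7970 = 23.6650
α = (6/5)·(1 − 8.071/23.6650) = 0.791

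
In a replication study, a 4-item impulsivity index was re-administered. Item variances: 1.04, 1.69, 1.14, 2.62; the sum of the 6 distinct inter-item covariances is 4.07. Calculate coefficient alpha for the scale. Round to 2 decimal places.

coefficient alpha = 0.74

Σσᵢ² = 1.04 + 1.69 + 1.14 + 2.62 = 6.49
Sum of distinct covariances = 4.07
σ²_total = Σσᵢ² + 2·Σcov = 6.49 + 2 × 4.07 = 14.63
α = (4/3)·(1 − 6.49/14.63) = 0.74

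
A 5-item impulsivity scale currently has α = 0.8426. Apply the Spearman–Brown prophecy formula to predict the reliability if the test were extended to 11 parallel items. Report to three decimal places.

Length factor m = 11/5 = 2.2000
α' = m·α / (1 + (m−1)·α)
   = 11/5 × 0.8426 / (1 + (11/5 − 1) × 0.8426)
   = 1.8537 / 2.0111 = 0.922

predicted reliability = 0.922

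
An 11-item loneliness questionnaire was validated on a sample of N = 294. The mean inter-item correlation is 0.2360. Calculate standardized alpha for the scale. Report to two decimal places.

Standardized α = k·r̄ / (1 + (k−1)·r̄) = 11 × 0.2360 / (1 + 10 × 0.2360)
  = 2.5960 / 3.3600 = 0.77

standardized alpha = 0.77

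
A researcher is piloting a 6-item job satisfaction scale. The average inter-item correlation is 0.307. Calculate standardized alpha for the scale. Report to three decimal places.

α = 0.727

Standardized α = k·r̄ / (1 + (k−1)·r̄) = 6 × 0.307 / (1 + 5 × 0.307)
  = 1.8420 / 2.5350 = 0.727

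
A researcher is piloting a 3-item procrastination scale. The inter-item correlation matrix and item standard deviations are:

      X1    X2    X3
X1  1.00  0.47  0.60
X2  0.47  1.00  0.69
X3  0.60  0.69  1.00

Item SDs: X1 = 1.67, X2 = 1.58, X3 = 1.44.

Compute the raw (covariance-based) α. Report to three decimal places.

Σσ²ᵢ = 1.67² + 1.58² + 1.44² = 7.3589
Covariances σ_ij = r_ij · s_i · s_j:
  σ(X1,X2) = 0.47 × 1.67 × 1.58 = 1.2401
  σ(X1,X3) = 0.60 × 1.67 × 1.44 = 1.4429
  σ(X2,X3) = 0.69 × 1.58 × 1.44 = 1.5699
σ²_T = Σσ²ᵢ + 2·Σσ_ij = 7.3589 + 2 × 4.2529 = 15.8647
α = (3/2)·(1 − 7.3589/15.8647) = 0.804

α = 0.804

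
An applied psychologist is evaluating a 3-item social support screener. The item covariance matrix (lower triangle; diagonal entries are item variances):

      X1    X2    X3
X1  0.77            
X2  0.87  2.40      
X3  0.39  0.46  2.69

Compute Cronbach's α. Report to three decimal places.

sum of item variances = 0.77 + 2.40 + 2.69 = 5.86
Sum of off-diagonal covariances = 1.72
σ²_T = 5.86 + 2 × 1.72 = 9.30
α = (k/(k−1))·(1 − sum of item variances/σ²_T) = (3/2)·(1 − 5.86/9.30) = 0.555

Cronbach's α = 0.555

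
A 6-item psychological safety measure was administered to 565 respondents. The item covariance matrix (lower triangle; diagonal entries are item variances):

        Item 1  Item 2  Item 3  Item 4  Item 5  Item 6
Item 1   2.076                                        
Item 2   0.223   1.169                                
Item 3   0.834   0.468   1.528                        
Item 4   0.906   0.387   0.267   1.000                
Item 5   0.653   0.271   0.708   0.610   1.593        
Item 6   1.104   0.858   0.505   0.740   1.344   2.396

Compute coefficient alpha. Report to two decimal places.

ΣVar(i) = 2.076 + 1.169 + 1.528 + 1.000 + 1.593 + 2.396 = 9.762
Sum of the distinct covariances = 9.878
Var(T) = 9.762 + 2 × 9.878 = 29.518
α = (k/(k−1))·(1 − ΣVar(i)/Var(T)) = (6/5)·(1 − 9.762/29.518) = 0.80

coefficient alpha = 0.80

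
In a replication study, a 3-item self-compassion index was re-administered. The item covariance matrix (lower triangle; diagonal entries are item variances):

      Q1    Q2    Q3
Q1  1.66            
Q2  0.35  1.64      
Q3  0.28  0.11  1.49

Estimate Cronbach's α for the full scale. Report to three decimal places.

Σσᵢ² = 1.66 + 1.64 + 1.49 = 4.79
Sum of off-diagonal covariances = 0.74
σ²_T = 4.79 + 2 × 0.74 = 6.27
α = (k/(k−1))·(1 − Σσᵢ²/σ²_T) = (3/2)·(1 − 4.79/6.27) = 0.354

α = 0.354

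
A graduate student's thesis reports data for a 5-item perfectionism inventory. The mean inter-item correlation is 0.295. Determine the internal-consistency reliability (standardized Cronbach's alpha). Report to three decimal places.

Standardized α = k·r̄ / (1 + (k−1)·r̄) = 5 × 0.295 / (1 + 4 × 0.295)
  = 1.4750 / 2.1800 = 0.677

standardized Cronbach's alpha = 0.677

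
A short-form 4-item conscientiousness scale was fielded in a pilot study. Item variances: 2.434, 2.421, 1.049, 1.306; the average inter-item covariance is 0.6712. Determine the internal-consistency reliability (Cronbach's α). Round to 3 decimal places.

Σσ²ᵢ = 2.434 + 2.421 + 1.049 + 1.306 = 7.210
Sum of the 6 distinct covariances = 6 × 0.6712 = 4.0272
Var(T) = Σσ²ᵢ + 2·Σcov = 7.210 + 2 × 4.0272 = 15.2644
α = (4/3)·(1 − 7.210/15.2644) = 0.704

Cronbach's α = 0.704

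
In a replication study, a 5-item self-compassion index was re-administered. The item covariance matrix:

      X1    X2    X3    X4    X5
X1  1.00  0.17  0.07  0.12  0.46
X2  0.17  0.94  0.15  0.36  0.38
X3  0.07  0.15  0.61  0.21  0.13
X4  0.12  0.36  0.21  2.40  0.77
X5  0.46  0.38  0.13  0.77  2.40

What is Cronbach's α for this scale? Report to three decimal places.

Σσ²ᵢ = 1.00 + 0.94 + 0.61 + 2.40 + 2.40 = 7.35
Σ_{i<j} σ_ij = 2.82
σ²_T = 7.35 + 2 × 2.82 = 12.99
α = (k/(k−1))·(1 − Σσ²ᵢ/σ²_T) = (5/4)·(1 − 7.35/12.99) = 0.543

α = 0.543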